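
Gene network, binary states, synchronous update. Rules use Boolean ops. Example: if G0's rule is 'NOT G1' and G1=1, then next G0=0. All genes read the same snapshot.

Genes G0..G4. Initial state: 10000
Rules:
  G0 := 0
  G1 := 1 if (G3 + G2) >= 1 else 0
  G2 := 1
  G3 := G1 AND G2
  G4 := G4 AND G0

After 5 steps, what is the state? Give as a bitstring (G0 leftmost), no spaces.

Step 1: G0=0(const) G1=(0+0>=1)=0 G2=1(const) G3=G1&G2=0&0=0 G4=G4&G0=0&1=0 -> 00100
Step 2: G0=0(const) G1=(0+1>=1)=1 G2=1(const) G3=G1&G2=0&1=0 G4=G4&G0=0&0=0 -> 01100
Step 3: G0=0(const) G1=(0+1>=1)=1 G2=1(const) G3=G1&G2=1&1=1 G4=G4&G0=0&0=0 -> 01110
Step 4: G0=0(const) G1=(1+1>=1)=1 G2=1(const) G3=G1&G2=1&1=1 G4=G4&G0=0&0=0 -> 01110
Step 5: G0=0(const) G1=(1+1>=1)=1 G2=1(const) G3=G1&G2=1&1=1 G4=G4&G0=0&0=0 -> 01110

01110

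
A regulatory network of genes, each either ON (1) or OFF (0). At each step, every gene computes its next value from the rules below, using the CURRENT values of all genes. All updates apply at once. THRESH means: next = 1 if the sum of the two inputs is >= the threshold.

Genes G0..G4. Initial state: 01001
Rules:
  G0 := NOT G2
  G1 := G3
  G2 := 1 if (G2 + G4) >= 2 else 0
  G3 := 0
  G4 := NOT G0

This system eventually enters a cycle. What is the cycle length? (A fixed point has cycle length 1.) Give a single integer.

Step 0: 01001
Step 1: G0=NOT G2=NOT 0=1 G1=G3=0 G2=(0+1>=2)=0 G3=0(const) G4=NOT G0=NOT 0=1 -> 10001
Step 2: G0=NOT G2=NOT 0=1 G1=G3=0 G2=(0+1>=2)=0 G3=0(const) G4=NOT G0=NOT 1=0 -> 10000
Step 3: G0=NOT G2=NOT 0=1 G1=G3=0 G2=(0+0>=2)=0 G3=0(const) G4=NOT G0=NOT 1=0 -> 10000
State from step 3 equals state from step 2 -> cycle length 1

Answer: 1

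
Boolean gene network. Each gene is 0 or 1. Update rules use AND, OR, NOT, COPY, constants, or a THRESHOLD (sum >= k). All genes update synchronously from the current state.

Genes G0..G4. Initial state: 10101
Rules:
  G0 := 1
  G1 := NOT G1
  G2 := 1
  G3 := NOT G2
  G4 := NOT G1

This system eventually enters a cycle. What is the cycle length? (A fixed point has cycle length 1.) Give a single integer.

Answer: 2

Derivation:
Step 0: 10101
Step 1: G0=1(const) G1=NOT G1=NOT 0=1 G2=1(const) G3=NOT G2=NOT 1=0 G4=NOT G1=NOT 0=1 -> 11101
Step 2: G0=1(const) G1=NOT G1=NOT 1=0 G2=1(const) G3=NOT G2=NOT 1=0 G4=NOT G1=NOT 1=0 -> 10100
Step 3: G0=1(const) G1=NOT G1=NOT 0=1 G2=1(const) G3=NOT G2=NOT 1=0 G4=NOT G1=NOT 0=1 -> 11101
State from step 3 equals state from step 1 -> cycle length 2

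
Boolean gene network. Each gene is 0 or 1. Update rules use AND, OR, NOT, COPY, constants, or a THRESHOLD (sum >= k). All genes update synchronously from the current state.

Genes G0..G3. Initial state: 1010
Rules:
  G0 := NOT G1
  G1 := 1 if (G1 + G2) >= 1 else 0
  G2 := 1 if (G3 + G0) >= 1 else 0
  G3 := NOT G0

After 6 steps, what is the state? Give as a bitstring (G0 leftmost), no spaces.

Step 1: G0=NOT G1=NOT 0=1 G1=(0+1>=1)=1 G2=(0+1>=1)=1 G3=NOT G0=NOT 1=0 -> 1110
Step 2: G0=NOT G1=NOT 1=0 G1=(1+1>=1)=1 G2=(0+1>=1)=1 G3=NOT G0=NOT 1=0 -> 0110
Step 3: G0=NOT G1=NOT 1=0 G1=(1+1>=1)=1 G2=(0+0>=1)=0 G3=NOT G0=NOT 0=1 -> 0101
Step 4: G0=NOT G1=NOT 1=0 G1=(1+0>=1)=1 G2=(1+0>=1)=1 G3=NOT G0=NOT 0=1 -> 0111
Step 5: G0=NOT G1=NOT 1=0 G1=(1+1>=1)=1 G2=(1+0>=1)=1 G3=NOT G0=NOT 0=1 -> 0111
Step 6: G0=NOT G1=NOT 1=0 G1=(1+1>=1)=1 G2=(1+0>=1)=1 G3=NOT G0=NOT 0=1 -> 0111

0111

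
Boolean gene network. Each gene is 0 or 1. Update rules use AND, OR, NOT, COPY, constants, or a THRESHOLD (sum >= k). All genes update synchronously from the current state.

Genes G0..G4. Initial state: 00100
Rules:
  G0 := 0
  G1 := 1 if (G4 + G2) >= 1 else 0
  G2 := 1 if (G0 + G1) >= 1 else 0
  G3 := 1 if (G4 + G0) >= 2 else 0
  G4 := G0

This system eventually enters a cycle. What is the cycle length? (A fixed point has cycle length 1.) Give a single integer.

Step 0: 00100
Step 1: G0=0(const) G1=(0+1>=1)=1 G2=(0+0>=1)=0 G3=(0+0>=2)=0 G4=G0=0 -> 01000
Step 2: G0=0(const) G1=(0+0>=1)=0 G2=(0+1>=1)=1 G3=(0+0>=2)=0 G4=G0=0 -> 00100
State from step 2 equals state from step 0 -> cycle length 2

Answer: 2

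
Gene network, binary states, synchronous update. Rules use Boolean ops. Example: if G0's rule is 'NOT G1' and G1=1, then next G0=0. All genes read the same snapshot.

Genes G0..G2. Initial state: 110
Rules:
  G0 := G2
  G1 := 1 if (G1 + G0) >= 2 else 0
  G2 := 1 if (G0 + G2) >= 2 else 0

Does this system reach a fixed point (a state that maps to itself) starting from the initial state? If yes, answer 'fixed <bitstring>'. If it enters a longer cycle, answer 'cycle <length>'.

Step 0: 110
Step 1: G0=G2=0 G1=(1+1>=2)=1 G2=(1+0>=2)=0 -> 010
Step 2: G0=G2=0 G1=(1+0>=2)=0 G2=(0+0>=2)=0 -> 000
Step 3: G0=G2=0 G1=(0+0>=2)=0 G2=(0+0>=2)=0 -> 000
Fixed point reached at step 2: 000

Answer: fixed 000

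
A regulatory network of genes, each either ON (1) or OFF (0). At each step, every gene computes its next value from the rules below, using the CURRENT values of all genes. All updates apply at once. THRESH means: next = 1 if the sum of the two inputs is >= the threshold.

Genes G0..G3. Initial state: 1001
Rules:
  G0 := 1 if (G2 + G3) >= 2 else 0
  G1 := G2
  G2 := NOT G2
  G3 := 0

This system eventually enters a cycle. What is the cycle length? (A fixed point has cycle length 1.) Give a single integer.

Step 0: 1001
Step 1: G0=(0+1>=2)=0 G1=G2=0 G2=NOT G2=NOT 0=1 G3=0(const) -> 0010
Step 2: G0=(1+0>=2)=0 G1=G2=1 G2=NOT G2=NOT 1=0 G3=0(const) -> 0100
Step 3: G0=(0+0>=2)=0 G1=G2=0 G2=NOT G2=NOT 0=1 G3=0(const) -> 0010
State from step 3 equals state from step 1 -> cycle length 2

Answer: 2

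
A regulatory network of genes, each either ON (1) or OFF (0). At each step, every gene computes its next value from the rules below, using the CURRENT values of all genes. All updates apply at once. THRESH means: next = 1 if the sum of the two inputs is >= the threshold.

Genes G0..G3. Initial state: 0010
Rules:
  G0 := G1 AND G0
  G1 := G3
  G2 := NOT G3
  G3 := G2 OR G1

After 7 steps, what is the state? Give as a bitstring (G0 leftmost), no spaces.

Step 1: G0=G1&G0=0&0=0 G1=G3=0 G2=NOT G3=NOT 0=1 G3=G2|G1=1|0=1 -> 0011
Step 2: G0=G1&G0=0&0=0 G1=G3=1 G2=NOT G3=NOT 1=0 G3=G2|G1=1|0=1 -> 0101
Step 3: G0=G1&G0=1&0=0 G1=G3=1 G2=NOT G3=NOT 1=0 G3=G2|G1=0|1=1 -> 0101
Step 4: G0=G1&G0=1&0=0 G1=G3=1 G2=NOT G3=NOT 1=0 G3=G2|G1=0|1=1 -> 0101
Step 5: G0=G1&G0=1&0=0 G1=G3=1 G2=NOT G3=NOT 1=0 G3=G2|G1=0|1=1 -> 0101
Step 6: G0=G1&G0=1&0=0 G1=G3=1 G2=NOT G3=NOT 1=0 G3=G2|G1=0|1=1 -> 0101
Step 7: G0=G1&G0=1&0=0 G1=G3=1 G2=NOT G3=NOT 1=0 G3=G2|G1=0|1=1 -> 0101

0101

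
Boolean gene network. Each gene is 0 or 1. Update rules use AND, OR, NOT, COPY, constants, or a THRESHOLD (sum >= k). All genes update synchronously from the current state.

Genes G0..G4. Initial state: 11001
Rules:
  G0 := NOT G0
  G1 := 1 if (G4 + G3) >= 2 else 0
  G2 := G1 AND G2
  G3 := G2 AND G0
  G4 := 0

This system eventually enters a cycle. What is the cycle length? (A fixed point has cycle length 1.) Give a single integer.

Step 0: 11001
Step 1: G0=NOT G0=NOT 1=0 G1=(1+0>=2)=0 G2=G1&G2=1&0=0 G3=G2&G0=0&1=0 G4=0(const) -> 00000
Step 2: G0=NOT G0=NOT 0=1 G1=(0+0>=2)=0 G2=G1&G2=0&0=0 G3=G2&G0=0&0=0 G4=0(const) -> 10000
Step 3: G0=NOT G0=NOT 1=0 G1=(0+0>=2)=0 G2=G1&G2=0&0=0 G3=G2&G0=0&1=0 G4=0(const) -> 00000
State from step 3 equals state from step 1 -> cycle length 2

Answer: 2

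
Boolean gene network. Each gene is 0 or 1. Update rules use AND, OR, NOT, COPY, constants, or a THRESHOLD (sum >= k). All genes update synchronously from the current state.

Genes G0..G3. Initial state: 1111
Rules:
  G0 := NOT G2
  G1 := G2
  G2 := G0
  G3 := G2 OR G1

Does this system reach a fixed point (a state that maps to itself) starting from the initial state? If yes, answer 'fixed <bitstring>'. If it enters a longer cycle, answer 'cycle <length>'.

Step 0: 1111
Step 1: G0=NOT G2=NOT 1=0 G1=G2=1 G2=G0=1 G3=G2|G1=1|1=1 -> 0111
Step 2: G0=NOT G2=NOT 1=0 G1=G2=1 G2=G0=0 G3=G2|G1=1|1=1 -> 0101
Step 3: G0=NOT G2=NOT 0=1 G1=G2=0 G2=G0=0 G3=G2|G1=0|1=1 -> 1001
Step 4: G0=NOT G2=NOT 0=1 G1=G2=0 G2=G0=1 G3=G2|G1=0|0=0 -> 1010
Step 5: G0=NOT G2=NOT 1=0 G1=G2=1 G2=G0=1 G3=G2|G1=1|0=1 -> 0111
Cycle of length 4 starting at step 1 -> no fixed point

Answer: cycle 4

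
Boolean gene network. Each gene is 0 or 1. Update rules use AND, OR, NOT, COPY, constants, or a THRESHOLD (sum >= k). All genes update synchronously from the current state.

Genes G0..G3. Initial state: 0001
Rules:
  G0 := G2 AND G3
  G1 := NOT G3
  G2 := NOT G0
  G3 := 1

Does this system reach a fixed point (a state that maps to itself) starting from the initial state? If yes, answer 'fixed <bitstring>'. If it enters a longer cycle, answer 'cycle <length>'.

Answer: cycle 4

Derivation:
Step 0: 0001
Step 1: G0=G2&G3=0&1=0 G1=NOT G3=NOT 1=0 G2=NOT G0=NOT 0=1 G3=1(const) -> 0011
Step 2: G0=G2&G3=1&1=1 G1=NOT G3=NOT 1=0 G2=NOT G0=NOT 0=1 G3=1(const) -> 1011
Step 3: G0=G2&G3=1&1=1 G1=NOT G3=NOT 1=0 G2=NOT G0=NOT 1=0 G3=1(const) -> 1001
Step 4: G0=G2&G3=0&1=0 G1=NOT G3=NOT 1=0 G2=NOT G0=NOT 1=0 G3=1(const) -> 0001
Cycle of length 4 starting at step 0 -> no fixed point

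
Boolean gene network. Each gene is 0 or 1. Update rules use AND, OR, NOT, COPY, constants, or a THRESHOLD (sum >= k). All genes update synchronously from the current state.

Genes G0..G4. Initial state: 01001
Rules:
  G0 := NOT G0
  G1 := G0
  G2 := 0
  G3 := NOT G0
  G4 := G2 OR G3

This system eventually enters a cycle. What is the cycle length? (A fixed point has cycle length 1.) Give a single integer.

Answer: 2

Derivation:
Step 0: 01001
Step 1: G0=NOT G0=NOT 0=1 G1=G0=0 G2=0(const) G3=NOT G0=NOT 0=1 G4=G2|G3=0|0=0 -> 10010
Step 2: G0=NOT G0=NOT 1=0 G1=G0=1 G2=0(const) G3=NOT G0=NOT 1=0 G4=G2|G3=0|1=1 -> 01001
State from step 2 equals state from step 0 -> cycle length 2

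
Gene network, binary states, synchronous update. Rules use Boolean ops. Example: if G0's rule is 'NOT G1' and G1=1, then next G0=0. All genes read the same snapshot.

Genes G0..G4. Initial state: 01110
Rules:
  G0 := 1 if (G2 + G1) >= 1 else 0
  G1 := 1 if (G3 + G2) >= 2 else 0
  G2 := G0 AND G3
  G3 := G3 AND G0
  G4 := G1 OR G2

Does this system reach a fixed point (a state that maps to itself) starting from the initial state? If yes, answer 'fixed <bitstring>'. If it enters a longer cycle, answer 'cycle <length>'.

Answer: fixed 00000

Derivation:
Step 0: 01110
Step 1: G0=(1+1>=1)=1 G1=(1+1>=2)=1 G2=G0&G3=0&1=0 G3=G3&G0=1&0=0 G4=G1|G2=1|1=1 -> 11001
Step 2: G0=(0+1>=1)=1 G1=(0+0>=2)=0 G2=G0&G3=1&0=0 G3=G3&G0=0&1=0 G4=G1|G2=1|0=1 -> 10001
Step 3: G0=(0+0>=1)=0 G1=(0+0>=2)=0 G2=G0&G3=1&0=0 G3=G3&G0=0&1=0 G4=G1|G2=0|0=0 -> 00000
Step 4: G0=(0+0>=1)=0 G1=(0+0>=2)=0 G2=G0&G3=0&0=0 G3=G3&G0=0&0=0 G4=G1|G2=0|0=0 -> 00000
Fixed point reached at step 3: 00000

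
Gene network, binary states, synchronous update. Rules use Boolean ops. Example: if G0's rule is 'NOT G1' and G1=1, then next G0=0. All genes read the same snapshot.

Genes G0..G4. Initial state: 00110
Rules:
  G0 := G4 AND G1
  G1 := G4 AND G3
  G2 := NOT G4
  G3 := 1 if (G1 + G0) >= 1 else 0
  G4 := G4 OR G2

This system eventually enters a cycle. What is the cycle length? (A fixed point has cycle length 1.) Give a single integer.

Answer: 1

Derivation:
Step 0: 00110
Step 1: G0=G4&G1=0&0=0 G1=G4&G3=0&1=0 G2=NOT G4=NOT 0=1 G3=(0+0>=1)=0 G4=G4|G2=0|1=1 -> 00101
Step 2: G0=G4&G1=1&0=0 G1=G4&G3=1&0=0 G2=NOT G4=NOT 1=0 G3=(0+0>=1)=0 G4=G4|G2=1|1=1 -> 00001
Step 3: G0=G4&G1=1&0=0 G1=G4&G3=1&0=0 G2=NOT G4=NOT 1=0 G3=(0+0>=1)=0 G4=G4|G2=1|0=1 -> 00001
State from step 3 equals state from step 2 -> cycle length 1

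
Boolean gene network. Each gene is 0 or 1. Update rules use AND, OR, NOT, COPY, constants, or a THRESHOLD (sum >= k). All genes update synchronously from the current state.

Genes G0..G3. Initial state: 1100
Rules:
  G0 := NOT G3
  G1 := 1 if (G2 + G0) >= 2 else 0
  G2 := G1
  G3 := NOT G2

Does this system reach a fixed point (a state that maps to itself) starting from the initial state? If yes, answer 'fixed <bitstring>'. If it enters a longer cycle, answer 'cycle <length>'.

Answer: cycle 2

Derivation:
Step 0: 1100
Step 1: G0=NOT G3=NOT 0=1 G1=(0+1>=2)=0 G2=G1=1 G3=NOT G2=NOT 0=1 -> 1011
Step 2: G0=NOT G3=NOT 1=0 G1=(1+1>=2)=1 G2=G1=0 G3=NOT G2=NOT 1=0 -> 0100
Step 3: G0=NOT G3=NOT 0=1 G1=(0+0>=2)=0 G2=G1=1 G3=NOT G2=NOT 0=1 -> 1011
Cycle of length 2 starting at step 1 -> no fixed point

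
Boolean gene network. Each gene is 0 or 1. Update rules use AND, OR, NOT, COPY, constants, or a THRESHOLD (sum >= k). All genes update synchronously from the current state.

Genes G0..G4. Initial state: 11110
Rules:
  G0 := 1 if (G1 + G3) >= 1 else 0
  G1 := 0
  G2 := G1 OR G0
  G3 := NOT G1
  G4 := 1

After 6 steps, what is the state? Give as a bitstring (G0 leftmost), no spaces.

Step 1: G0=(1+1>=1)=1 G1=0(const) G2=G1|G0=1|1=1 G3=NOT G1=NOT 1=0 G4=1(const) -> 10101
Step 2: G0=(0+0>=1)=0 G1=0(const) G2=G1|G0=0|1=1 G3=NOT G1=NOT 0=1 G4=1(const) -> 00111
Step 3: G0=(0+1>=1)=1 G1=0(const) G2=G1|G0=0|0=0 G3=NOT G1=NOT 0=1 G4=1(const) -> 10011
Step 4: G0=(0+1>=1)=1 G1=0(const) G2=G1|G0=0|1=1 G3=NOT G1=NOT 0=1 G4=1(const) -> 10111
Step 5: G0=(0+1>=1)=1 G1=0(const) G2=G1|G0=0|1=1 G3=NOT G1=NOT 0=1 G4=1(const) -> 10111
Step 6: G0=(0+1>=1)=1 G1=0(const) G2=G1|G0=0|1=1 G3=NOT G1=NOT 0=1 G4=1(const) -> 10111

10111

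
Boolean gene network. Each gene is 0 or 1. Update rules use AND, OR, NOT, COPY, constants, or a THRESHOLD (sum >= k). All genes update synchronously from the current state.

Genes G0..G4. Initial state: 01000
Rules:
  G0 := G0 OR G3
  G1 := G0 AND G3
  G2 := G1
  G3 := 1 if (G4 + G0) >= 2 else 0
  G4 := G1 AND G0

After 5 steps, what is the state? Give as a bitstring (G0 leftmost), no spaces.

Step 1: G0=G0|G3=0|0=0 G1=G0&G3=0&0=0 G2=G1=1 G3=(0+0>=2)=0 G4=G1&G0=1&0=0 -> 00100
Step 2: G0=G0|G3=0|0=0 G1=G0&G3=0&0=0 G2=G1=0 G3=(0+0>=2)=0 G4=G1&G0=0&0=0 -> 00000
Step 3: G0=G0|G3=0|0=0 G1=G0&G3=0&0=0 G2=G1=0 G3=(0+0>=2)=0 G4=G1&G0=0&0=0 -> 00000
Step 4: G0=G0|G3=0|0=0 G1=G0&G3=0&0=0 G2=G1=0 G3=(0+0>=2)=0 G4=G1&G0=0&0=0 -> 00000
Step 5: G0=G0|G3=0|0=0 G1=G0&G3=0&0=0 G2=G1=0 G3=(0+0>=2)=0 G4=G1&G0=0&0=0 -> 00000

00000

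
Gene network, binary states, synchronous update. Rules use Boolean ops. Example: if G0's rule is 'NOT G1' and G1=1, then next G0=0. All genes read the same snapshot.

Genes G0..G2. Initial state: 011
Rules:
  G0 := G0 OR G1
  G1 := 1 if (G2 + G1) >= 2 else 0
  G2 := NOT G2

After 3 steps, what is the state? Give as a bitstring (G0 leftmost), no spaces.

Step 1: G0=G0|G1=0|1=1 G1=(1+1>=2)=1 G2=NOT G2=NOT 1=0 -> 110
Step 2: G0=G0|G1=1|1=1 G1=(0+1>=2)=0 G2=NOT G2=NOT 0=1 -> 101
Step 3: G0=G0|G1=1|0=1 G1=(1+0>=2)=0 G2=NOT G2=NOT 1=0 -> 100

100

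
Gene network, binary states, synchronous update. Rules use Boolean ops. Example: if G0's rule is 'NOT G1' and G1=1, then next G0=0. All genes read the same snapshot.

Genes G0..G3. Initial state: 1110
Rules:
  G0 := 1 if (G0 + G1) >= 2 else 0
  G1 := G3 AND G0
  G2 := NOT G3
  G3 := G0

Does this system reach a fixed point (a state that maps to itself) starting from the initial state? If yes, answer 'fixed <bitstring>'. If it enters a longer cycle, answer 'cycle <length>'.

Step 0: 1110
Step 1: G0=(1+1>=2)=1 G1=G3&G0=0&1=0 G2=NOT G3=NOT 0=1 G3=G0=1 -> 1011
Step 2: G0=(1+0>=2)=0 G1=G3&G0=1&1=1 G2=NOT G3=NOT 1=0 G3=G0=1 -> 0101
Step 3: G0=(0+1>=2)=0 G1=G3&G0=1&0=0 G2=NOT G3=NOT 1=0 G3=G0=0 -> 0000
Step 4: G0=(0+0>=2)=0 G1=G3&G0=0&0=0 G2=NOT G3=NOT 0=1 G3=G0=0 -> 0010
Step 5: G0=(0+0>=2)=0 G1=G3&G0=0&0=0 G2=NOT G3=NOT 0=1 G3=G0=0 -> 0010
Fixed point reached at step 4: 0010

Answer: fixed 0010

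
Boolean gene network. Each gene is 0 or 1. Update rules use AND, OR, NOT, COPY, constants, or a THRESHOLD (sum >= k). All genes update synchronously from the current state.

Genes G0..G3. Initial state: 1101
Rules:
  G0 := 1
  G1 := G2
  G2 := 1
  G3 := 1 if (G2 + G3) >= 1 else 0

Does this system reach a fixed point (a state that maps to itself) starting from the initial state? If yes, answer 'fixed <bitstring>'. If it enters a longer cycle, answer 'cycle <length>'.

Answer: fixed 1111

Derivation:
Step 0: 1101
Step 1: G0=1(const) G1=G2=0 G2=1(const) G3=(0+1>=1)=1 -> 1011
Step 2: G0=1(const) G1=G2=1 G2=1(const) G3=(1+1>=1)=1 -> 1111
Step 3: G0=1(const) G1=G2=1 G2=1(const) G3=(1+1>=1)=1 -> 1111
Fixed point reached at step 2: 1111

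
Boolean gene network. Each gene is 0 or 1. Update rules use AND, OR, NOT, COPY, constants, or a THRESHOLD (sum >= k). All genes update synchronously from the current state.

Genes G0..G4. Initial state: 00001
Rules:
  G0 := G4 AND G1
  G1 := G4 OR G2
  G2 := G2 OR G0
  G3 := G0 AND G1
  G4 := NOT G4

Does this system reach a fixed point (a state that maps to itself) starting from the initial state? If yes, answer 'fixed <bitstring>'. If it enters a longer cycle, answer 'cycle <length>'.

Answer: cycle 2

Derivation:
Step 0: 00001
Step 1: G0=G4&G1=1&0=0 G1=G4|G2=1|0=1 G2=G2|G0=0|0=0 G3=G0&G1=0&0=0 G4=NOT G4=NOT 1=0 -> 01000
Step 2: G0=G4&G1=0&1=0 G1=G4|G2=0|0=0 G2=G2|G0=0|0=0 G3=G0&G1=0&1=0 G4=NOT G4=NOT 0=1 -> 00001
Cycle of length 2 starting at step 0 -> no fixed point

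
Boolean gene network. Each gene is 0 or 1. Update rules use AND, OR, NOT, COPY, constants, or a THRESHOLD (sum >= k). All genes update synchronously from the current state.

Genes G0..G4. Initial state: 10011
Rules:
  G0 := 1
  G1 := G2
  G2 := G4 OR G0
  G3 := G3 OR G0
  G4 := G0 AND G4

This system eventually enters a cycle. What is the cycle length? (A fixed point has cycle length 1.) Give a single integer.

Step 0: 10011
Step 1: G0=1(const) G1=G2=0 G2=G4|G0=1|1=1 G3=G3|G0=1|1=1 G4=G0&G4=1&1=1 -> 10111
Step 2: G0=1(const) G1=G2=1 G2=G4|G0=1|1=1 G3=G3|G0=1|1=1 G4=G0&G4=1&1=1 -> 11111
Step 3: G0=1(const) G1=G2=1 G2=G4|G0=1|1=1 G3=G3|G0=1|1=1 G4=G0&G4=1&1=1 -> 11111
State from step 3 equals state from step 2 -> cycle length 1

Answer: 1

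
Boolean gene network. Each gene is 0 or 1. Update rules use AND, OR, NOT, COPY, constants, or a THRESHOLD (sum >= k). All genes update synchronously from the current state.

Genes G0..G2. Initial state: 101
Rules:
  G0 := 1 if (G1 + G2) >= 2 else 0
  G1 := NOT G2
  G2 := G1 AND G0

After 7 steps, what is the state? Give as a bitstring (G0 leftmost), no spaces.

Step 1: G0=(0+1>=2)=0 G1=NOT G2=NOT 1=0 G2=G1&G0=0&1=0 -> 000
Step 2: G0=(0+0>=2)=0 G1=NOT G2=NOT 0=1 G2=G1&G0=0&0=0 -> 010
Step 3: G0=(1+0>=2)=0 G1=NOT G2=NOT 0=1 G2=G1&G0=1&0=0 -> 010
Step 4: G0=(1+0>=2)=0 G1=NOT G2=NOT 0=1 G2=G1&G0=1&0=0 -> 010
Step 5: G0=(1+0>=2)=0 G1=NOT G2=NOT 0=1 G2=G1&G0=1&0=0 -> 010
Step 6: G0=(1+0>=2)=0 G1=NOT G2=NOT 0=1 G2=G1&G0=1&0=0 -> 010
Step 7: G0=(1+0>=2)=0 G1=NOT G2=NOT 0=1 G2=G1&G0=1&0=0 -> 010

010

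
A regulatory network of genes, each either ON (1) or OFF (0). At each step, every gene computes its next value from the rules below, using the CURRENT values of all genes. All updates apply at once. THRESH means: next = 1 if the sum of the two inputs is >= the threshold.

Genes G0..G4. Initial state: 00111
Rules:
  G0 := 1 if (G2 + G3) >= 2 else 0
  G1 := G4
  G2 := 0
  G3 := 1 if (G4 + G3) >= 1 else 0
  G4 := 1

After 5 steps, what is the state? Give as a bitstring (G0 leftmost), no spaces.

Step 1: G0=(1+1>=2)=1 G1=G4=1 G2=0(const) G3=(1+1>=1)=1 G4=1(const) -> 11011
Step 2: G0=(0+1>=2)=0 G1=G4=1 G2=0(const) G3=(1+1>=1)=1 G4=1(const) -> 01011
Step 3: G0=(0+1>=2)=0 G1=G4=1 G2=0(const) G3=(1+1>=1)=1 G4=1(const) -> 01011
Step 4: G0=(0+1>=2)=0 G1=G4=1 G2=0(const) G3=(1+1>=1)=1 G4=1(const) -> 01011
Step 5: G0=(0+1>=2)=0 G1=G4=1 G2=0(const) G3=(1+1>=1)=1 G4=1(const) -> 01011

01011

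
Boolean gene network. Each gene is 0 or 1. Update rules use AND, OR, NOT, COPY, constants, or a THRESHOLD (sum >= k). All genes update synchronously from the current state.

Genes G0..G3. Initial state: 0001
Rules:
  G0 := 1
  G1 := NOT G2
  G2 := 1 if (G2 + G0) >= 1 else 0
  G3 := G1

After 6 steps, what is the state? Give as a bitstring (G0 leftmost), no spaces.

Step 1: G0=1(const) G1=NOT G2=NOT 0=1 G2=(0+0>=1)=0 G3=G1=0 -> 1100
Step 2: G0=1(const) G1=NOT G2=NOT 0=1 G2=(0+1>=1)=1 G3=G1=1 -> 1111
Step 3: G0=1(const) G1=NOT G2=NOT 1=0 G2=(1+1>=1)=1 G3=G1=1 -> 1011
Step 4: G0=1(const) G1=NOT G2=NOT 1=0 G2=(1+1>=1)=1 G3=G1=0 -> 1010
Step 5: G0=1(const) G1=NOT G2=NOT 1=0 G2=(1+1>=1)=1 G3=G1=0 -> 1010
Step 6: G0=1(const) G1=NOT G2=NOT 1=0 G2=(1+1>=1)=1 G3=G1=0 -> 1010

1010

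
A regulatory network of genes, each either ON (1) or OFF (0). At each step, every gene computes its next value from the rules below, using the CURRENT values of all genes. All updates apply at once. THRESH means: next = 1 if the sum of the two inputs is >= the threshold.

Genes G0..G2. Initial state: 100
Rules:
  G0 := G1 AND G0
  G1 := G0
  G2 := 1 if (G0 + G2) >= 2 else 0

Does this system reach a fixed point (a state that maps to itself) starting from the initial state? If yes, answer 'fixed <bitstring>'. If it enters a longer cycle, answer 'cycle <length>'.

Answer: fixed 000

Derivation:
Step 0: 100
Step 1: G0=G1&G0=0&1=0 G1=G0=1 G2=(1+0>=2)=0 -> 010
Step 2: G0=G1&G0=1&0=0 G1=G0=0 G2=(0+0>=2)=0 -> 000
Step 3: G0=G1&G0=0&0=0 G1=G0=0 G2=(0+0>=2)=0 -> 000
Fixed point reached at step 2: 000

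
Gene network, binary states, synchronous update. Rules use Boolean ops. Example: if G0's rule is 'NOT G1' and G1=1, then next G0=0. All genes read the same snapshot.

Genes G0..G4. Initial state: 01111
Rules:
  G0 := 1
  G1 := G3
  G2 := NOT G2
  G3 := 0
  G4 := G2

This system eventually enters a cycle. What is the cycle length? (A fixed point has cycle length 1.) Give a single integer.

Step 0: 01111
Step 1: G0=1(const) G1=G3=1 G2=NOT G2=NOT 1=0 G3=0(const) G4=G2=1 -> 11001
Step 2: G0=1(const) G1=G3=0 G2=NOT G2=NOT 0=1 G3=0(const) G4=G2=0 -> 10100
Step 3: G0=1(const) G1=G3=0 G2=NOT G2=NOT 1=0 G3=0(const) G4=G2=1 -> 10001
Step 4: G0=1(const) G1=G3=0 G2=NOT G2=NOT 0=1 G3=0(const) G4=G2=0 -> 10100
State from step 4 equals state from step 2 -> cycle length 2

Answer: 2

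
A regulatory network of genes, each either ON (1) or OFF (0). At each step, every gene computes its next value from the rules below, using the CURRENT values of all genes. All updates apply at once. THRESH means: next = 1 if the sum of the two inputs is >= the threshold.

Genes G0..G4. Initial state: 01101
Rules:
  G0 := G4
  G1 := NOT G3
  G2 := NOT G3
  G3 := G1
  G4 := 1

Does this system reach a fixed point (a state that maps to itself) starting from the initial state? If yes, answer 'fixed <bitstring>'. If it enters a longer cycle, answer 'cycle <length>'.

Step 0: 01101
Step 1: G0=G4=1 G1=NOT G3=NOT 0=1 G2=NOT G3=NOT 0=1 G3=G1=1 G4=1(const) -> 11111
Step 2: G0=G4=1 G1=NOT G3=NOT 1=0 G2=NOT G3=NOT 1=0 G3=G1=1 G4=1(const) -> 10011
Step 3: G0=G4=1 G1=NOT G3=NOT 1=0 G2=NOT G3=NOT 1=0 G3=G1=0 G4=1(const) -> 10001
Step 4: G0=G4=1 G1=NOT G3=NOT 0=1 G2=NOT G3=NOT 0=1 G3=G1=0 G4=1(const) -> 11101
Step 5: G0=G4=1 G1=NOT G3=NOT 0=1 G2=NOT G3=NOT 0=1 G3=G1=1 G4=1(const) -> 11111
Cycle of length 4 starting at step 1 -> no fixed point

Answer: cycle 4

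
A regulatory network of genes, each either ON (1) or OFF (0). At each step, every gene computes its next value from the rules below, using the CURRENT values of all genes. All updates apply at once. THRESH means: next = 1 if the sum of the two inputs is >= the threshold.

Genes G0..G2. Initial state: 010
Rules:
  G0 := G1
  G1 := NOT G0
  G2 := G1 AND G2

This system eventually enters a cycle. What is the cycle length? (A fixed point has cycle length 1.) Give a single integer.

Answer: 4

Derivation:
Step 0: 010
Step 1: G0=G1=1 G1=NOT G0=NOT 0=1 G2=G1&G2=1&0=0 -> 110
Step 2: G0=G1=1 G1=NOT G0=NOT 1=0 G2=G1&G2=1&0=0 -> 100
Step 3: G0=G1=0 G1=NOT G0=NOT 1=0 G2=G1&G2=0&0=0 -> 000
Step 4: G0=G1=0 G1=NOT G0=NOT 0=1 G2=G1&G2=0&0=0 -> 010
State from step 4 equals state from step 0 -> cycle length 4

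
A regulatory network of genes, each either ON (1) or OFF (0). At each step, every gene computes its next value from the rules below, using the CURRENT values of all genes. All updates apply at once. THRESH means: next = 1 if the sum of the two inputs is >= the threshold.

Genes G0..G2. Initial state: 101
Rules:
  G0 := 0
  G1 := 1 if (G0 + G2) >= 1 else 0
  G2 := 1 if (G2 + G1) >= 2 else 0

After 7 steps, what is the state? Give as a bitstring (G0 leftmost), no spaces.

Step 1: G0=0(const) G1=(1+1>=1)=1 G2=(1+0>=2)=0 -> 010
Step 2: G0=0(const) G1=(0+0>=1)=0 G2=(0+1>=2)=0 -> 000
Step 3: G0=0(const) G1=(0+0>=1)=0 G2=(0+0>=2)=0 -> 000
Step 4: G0=0(const) G1=(0+0>=1)=0 G2=(0+0>=2)=0 -> 000
Step 5: G0=0(const) G1=(0+0>=1)=0 G2=(0+0>=2)=0 -> 000
Step 6: G0=0(const) G1=(0+0>=1)=0 G2=(0+0>=2)=0 -> 000
Step 7: G0=0(const) G1=(0+0>=1)=0 G2=(0+0>=2)=0 -> 000

000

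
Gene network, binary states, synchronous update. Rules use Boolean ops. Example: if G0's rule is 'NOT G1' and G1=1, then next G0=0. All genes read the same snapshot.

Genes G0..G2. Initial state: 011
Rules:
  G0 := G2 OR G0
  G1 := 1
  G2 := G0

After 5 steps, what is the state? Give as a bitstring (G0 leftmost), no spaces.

Step 1: G0=G2|G0=1|0=1 G1=1(const) G2=G0=0 -> 110
Step 2: G0=G2|G0=0|1=1 G1=1(const) G2=G0=1 -> 111
Step 3: G0=G2|G0=1|1=1 G1=1(const) G2=G0=1 -> 111
Step 4: G0=G2|G0=1|1=1 G1=1(const) G2=G0=1 -> 111
Step 5: G0=G2|G0=1|1=1 G1=1(const) G2=G0=1 -> 111

111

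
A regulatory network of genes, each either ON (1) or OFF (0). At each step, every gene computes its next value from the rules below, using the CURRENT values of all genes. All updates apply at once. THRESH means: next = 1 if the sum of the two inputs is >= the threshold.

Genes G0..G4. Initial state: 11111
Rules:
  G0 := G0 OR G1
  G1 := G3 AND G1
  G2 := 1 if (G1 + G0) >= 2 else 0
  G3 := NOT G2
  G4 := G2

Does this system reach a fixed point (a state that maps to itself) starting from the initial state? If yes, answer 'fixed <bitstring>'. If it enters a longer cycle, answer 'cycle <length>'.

Step 0: 11111
Step 1: G0=G0|G1=1|1=1 G1=G3&G1=1&1=1 G2=(1+1>=2)=1 G3=NOT G2=NOT 1=0 G4=G2=1 -> 11101
Step 2: G0=G0|G1=1|1=1 G1=G3&G1=0&1=0 G2=(1+1>=2)=1 G3=NOT G2=NOT 1=0 G4=G2=1 -> 10101
Step 3: G0=G0|G1=1|0=1 G1=G3&G1=0&0=0 G2=(0+1>=2)=0 G3=NOT G2=NOT 1=0 G4=G2=1 -> 10001
Step 4: G0=G0|G1=1|0=1 G1=G3&G1=0&0=0 G2=(0+1>=2)=0 G3=NOT G2=NOT 0=1 G4=G2=0 -> 10010
Step 5: G0=G0|G1=1|0=1 G1=G3&G1=1&0=0 G2=(0+1>=2)=0 G3=NOT G2=NOT 0=1 G4=G2=0 -> 10010
Fixed point reached at step 4: 10010

Answer: fixed 10010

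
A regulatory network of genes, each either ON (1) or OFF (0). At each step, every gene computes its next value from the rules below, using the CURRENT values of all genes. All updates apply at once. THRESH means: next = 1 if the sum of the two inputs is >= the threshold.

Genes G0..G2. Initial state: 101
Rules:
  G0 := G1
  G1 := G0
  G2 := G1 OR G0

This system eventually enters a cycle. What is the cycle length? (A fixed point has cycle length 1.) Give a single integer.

Step 0: 101
Step 1: G0=G1=0 G1=G0=1 G2=G1|G0=0|1=1 -> 011
Step 2: G0=G1=1 G1=G0=0 G2=G1|G0=1|0=1 -> 101
State from step 2 equals state from step 0 -> cycle length 2

Answer: 2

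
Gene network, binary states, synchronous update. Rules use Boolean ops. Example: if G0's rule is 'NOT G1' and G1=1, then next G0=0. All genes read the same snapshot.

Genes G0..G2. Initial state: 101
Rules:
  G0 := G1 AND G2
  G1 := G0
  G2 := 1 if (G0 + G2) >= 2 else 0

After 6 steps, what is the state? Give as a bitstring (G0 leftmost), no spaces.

Step 1: G0=G1&G2=0&1=0 G1=G0=1 G2=(1+1>=2)=1 -> 011
Step 2: G0=G1&G2=1&1=1 G1=G0=0 G2=(0+1>=2)=0 -> 100
Step 3: G0=G1&G2=0&0=0 G1=G0=1 G2=(1+0>=2)=0 -> 010
Step 4: G0=G1&G2=1&0=0 G1=G0=0 G2=(0+0>=2)=0 -> 000
Step 5: G0=G1&G2=0&0=0 G1=G0=0 G2=(0+0>=2)=0 -> 000
Step 6: G0=G1&G2=0&0=0 G1=G0=0 G2=(0+0>=2)=0 -> 000

000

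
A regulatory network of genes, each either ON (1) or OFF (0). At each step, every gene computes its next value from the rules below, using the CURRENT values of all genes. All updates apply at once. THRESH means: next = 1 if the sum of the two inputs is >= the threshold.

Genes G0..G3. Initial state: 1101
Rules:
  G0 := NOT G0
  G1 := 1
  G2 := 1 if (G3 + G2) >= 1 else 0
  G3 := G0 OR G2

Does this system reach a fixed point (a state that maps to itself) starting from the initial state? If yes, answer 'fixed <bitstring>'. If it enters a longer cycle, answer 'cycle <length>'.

Answer: cycle 2

Derivation:
Step 0: 1101
Step 1: G0=NOT G0=NOT 1=0 G1=1(const) G2=(1+0>=1)=1 G3=G0|G2=1|0=1 -> 0111
Step 2: G0=NOT G0=NOT 0=1 G1=1(const) G2=(1+1>=1)=1 G3=G0|G2=0|1=1 -> 1111
Step 3: G0=NOT G0=NOT 1=0 G1=1(const) G2=(1+1>=1)=1 G3=G0|G2=1|1=1 -> 0111
Cycle of length 2 starting at step 1 -> no fixed point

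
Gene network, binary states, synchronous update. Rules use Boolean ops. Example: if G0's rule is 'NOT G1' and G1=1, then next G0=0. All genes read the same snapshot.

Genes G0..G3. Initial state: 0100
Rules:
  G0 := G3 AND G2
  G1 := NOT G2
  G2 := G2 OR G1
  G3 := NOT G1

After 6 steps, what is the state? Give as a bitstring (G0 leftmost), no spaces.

Step 1: G0=G3&G2=0&0=0 G1=NOT G2=NOT 0=1 G2=G2|G1=0|1=1 G3=NOT G1=NOT 1=0 -> 0110
Step 2: G0=G3&G2=0&1=0 G1=NOT G2=NOT 1=0 G2=G2|G1=1|1=1 G3=NOT G1=NOT 1=0 -> 0010
Step 3: G0=G3&G2=0&1=0 G1=NOT G2=NOT 1=0 G2=G2|G1=1|0=1 G3=NOT G1=NOT 0=1 -> 0011
Step 4: G0=G3&G2=1&1=1 G1=NOT G2=NOT 1=0 G2=G2|G1=1|0=1 G3=NOT G1=NOT 0=1 -> 1011
Step 5: G0=G3&G2=1&1=1 G1=NOT G2=NOT 1=0 G2=G2|G1=1|0=1 G3=NOT G1=NOT 0=1 -> 1011
Step 6: G0=G3&G2=1&1=1 G1=NOT G2=NOT 1=0 G2=G2|G1=1|0=1 G3=NOT G1=NOT 0=1 -> 1011

1011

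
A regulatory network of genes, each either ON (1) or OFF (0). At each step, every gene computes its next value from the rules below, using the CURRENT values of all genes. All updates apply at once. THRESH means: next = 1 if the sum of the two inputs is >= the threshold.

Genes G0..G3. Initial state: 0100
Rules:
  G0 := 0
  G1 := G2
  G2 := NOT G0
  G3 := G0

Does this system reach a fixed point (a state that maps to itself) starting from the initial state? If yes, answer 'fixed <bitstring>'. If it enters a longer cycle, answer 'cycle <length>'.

Step 0: 0100
Step 1: G0=0(const) G1=G2=0 G2=NOT G0=NOT 0=1 G3=G0=0 -> 0010
Step 2: G0=0(const) G1=G2=1 G2=NOT G0=NOT 0=1 G3=G0=0 -> 0110
Step 3: G0=0(const) G1=G2=1 G2=NOT G0=NOT 0=1 G3=G0=0 -> 0110
Fixed point reached at step 2: 0110

Answer: fixed 0110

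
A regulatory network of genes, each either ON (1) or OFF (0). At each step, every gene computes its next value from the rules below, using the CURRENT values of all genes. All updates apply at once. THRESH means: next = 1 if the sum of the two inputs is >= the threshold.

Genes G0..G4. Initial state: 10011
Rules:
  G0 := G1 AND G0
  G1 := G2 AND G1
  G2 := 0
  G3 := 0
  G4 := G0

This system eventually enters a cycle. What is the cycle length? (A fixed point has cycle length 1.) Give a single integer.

Step 0: 10011
Step 1: G0=G1&G0=0&1=0 G1=G2&G1=0&0=0 G2=0(const) G3=0(const) G4=G0=1 -> 00001
Step 2: G0=G1&G0=0&0=0 G1=G2&G1=0&0=0 G2=0(const) G3=0(const) G4=G0=0 -> 00000
Step 3: G0=G1&G0=0&0=0 G1=G2&G1=0&0=0 G2=0(const) G3=0(const) G4=G0=0 -> 00000
State from step 3 equals state from step 2 -> cycle length 1

Answer: 1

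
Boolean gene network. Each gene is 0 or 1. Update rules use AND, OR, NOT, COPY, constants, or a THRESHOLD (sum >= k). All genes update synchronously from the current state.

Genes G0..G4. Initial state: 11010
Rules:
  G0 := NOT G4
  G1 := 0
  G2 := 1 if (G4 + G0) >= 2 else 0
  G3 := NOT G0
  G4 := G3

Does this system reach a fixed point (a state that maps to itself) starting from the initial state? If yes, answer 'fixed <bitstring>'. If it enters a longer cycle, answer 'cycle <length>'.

Step 0: 11010
Step 1: G0=NOT G4=NOT 0=1 G1=0(const) G2=(0+1>=2)=0 G3=NOT G0=NOT 1=0 G4=G3=1 -> 10001
Step 2: G0=NOT G4=NOT 1=0 G1=0(const) G2=(1+1>=2)=1 G3=NOT G0=NOT 1=0 G4=G3=0 -> 00100
Step 3: G0=NOT G4=NOT 0=1 G1=0(const) G2=(0+0>=2)=0 G3=NOT G0=NOT 0=1 G4=G3=0 -> 10010
Step 4: G0=NOT G4=NOT 0=1 G1=0(const) G2=(0+1>=2)=0 G3=NOT G0=NOT 1=0 G4=G3=1 -> 10001
Cycle of length 3 starting at step 1 -> no fixed point

Answer: cycle 3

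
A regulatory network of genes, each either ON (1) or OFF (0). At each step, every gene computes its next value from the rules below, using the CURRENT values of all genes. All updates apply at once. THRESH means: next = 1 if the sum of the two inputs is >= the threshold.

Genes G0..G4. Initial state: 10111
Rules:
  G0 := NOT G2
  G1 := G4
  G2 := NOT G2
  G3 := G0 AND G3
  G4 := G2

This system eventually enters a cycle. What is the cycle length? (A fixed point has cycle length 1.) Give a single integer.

Answer: 2

Derivation:
Step 0: 10111
Step 1: G0=NOT G2=NOT 1=0 G1=G4=1 G2=NOT G2=NOT 1=0 G3=G0&G3=1&1=1 G4=G2=1 -> 01011
Step 2: G0=NOT G2=NOT 0=1 G1=G4=1 G2=NOT G2=NOT 0=1 G3=G0&G3=0&1=0 G4=G2=0 -> 11100
Step 3: G0=NOT G2=NOT 1=0 G1=G4=0 G2=NOT G2=NOT 1=0 G3=G0&G3=1&0=0 G4=G2=1 -> 00001
Step 4: G0=NOT G2=NOT 0=1 G1=G4=1 G2=NOT G2=NOT 0=1 G3=G0&G3=0&0=0 G4=G2=0 -> 11100
State from step 4 equals state from step 2 -> cycle length 2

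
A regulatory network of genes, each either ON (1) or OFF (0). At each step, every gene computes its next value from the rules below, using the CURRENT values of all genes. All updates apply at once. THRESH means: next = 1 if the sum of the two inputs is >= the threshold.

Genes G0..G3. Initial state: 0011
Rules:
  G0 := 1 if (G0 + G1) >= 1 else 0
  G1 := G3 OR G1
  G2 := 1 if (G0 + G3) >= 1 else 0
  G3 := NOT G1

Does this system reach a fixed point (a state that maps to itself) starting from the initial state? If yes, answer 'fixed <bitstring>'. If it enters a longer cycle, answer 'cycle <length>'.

Answer: fixed 1110

Derivation:
Step 0: 0011
Step 1: G0=(0+0>=1)=0 G1=G3|G1=1|0=1 G2=(0+1>=1)=1 G3=NOT G1=NOT 0=1 -> 0111
Step 2: G0=(0+1>=1)=1 G1=G3|G1=1|1=1 G2=(0+1>=1)=1 G3=NOT G1=NOT 1=0 -> 1110
Step 3: G0=(1+1>=1)=1 G1=G3|G1=0|1=1 G2=(1+0>=1)=1 G3=NOT G1=NOT 1=0 -> 1110
Fixed point reached at step 2: 1110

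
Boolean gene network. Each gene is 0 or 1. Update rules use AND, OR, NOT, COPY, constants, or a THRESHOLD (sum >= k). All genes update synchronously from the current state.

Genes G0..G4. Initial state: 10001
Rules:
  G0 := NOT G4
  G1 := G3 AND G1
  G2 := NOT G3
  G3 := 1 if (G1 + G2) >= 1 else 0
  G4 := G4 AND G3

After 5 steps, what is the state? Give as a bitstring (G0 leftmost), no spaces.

Step 1: G0=NOT G4=NOT 1=0 G1=G3&G1=0&0=0 G2=NOT G3=NOT 0=1 G3=(0+0>=1)=0 G4=G4&G3=1&0=0 -> 00100
Step 2: G0=NOT G4=NOT 0=1 G1=G3&G1=0&0=0 G2=NOT G3=NOT 0=1 G3=(0+1>=1)=1 G4=G4&G3=0&0=0 -> 10110
Step 3: G0=NOT G4=NOT 0=1 G1=G3&G1=1&0=0 G2=NOT G3=NOT 1=0 G3=(0+1>=1)=1 G4=G4&G3=0&1=0 -> 10010
Step 4: G0=NOT G4=NOT 0=1 G1=G3&G1=1&0=0 G2=NOT G3=NOT 1=0 G3=(0+0>=1)=0 G4=G4&G3=0&1=0 -> 10000
Step 5: G0=NOT G4=NOT 0=1 G1=G3&G1=0&0=0 G2=NOT G3=NOT 0=1 G3=(0+0>=1)=0 G4=G4&G3=0&0=0 -> 10100

10100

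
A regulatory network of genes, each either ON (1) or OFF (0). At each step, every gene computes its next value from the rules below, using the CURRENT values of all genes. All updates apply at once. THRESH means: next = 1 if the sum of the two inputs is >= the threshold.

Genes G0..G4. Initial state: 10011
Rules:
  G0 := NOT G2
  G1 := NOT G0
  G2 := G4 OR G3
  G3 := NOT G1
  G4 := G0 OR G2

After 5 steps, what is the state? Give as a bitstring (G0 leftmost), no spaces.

Step 1: G0=NOT G2=NOT 0=1 G1=NOT G0=NOT 1=0 G2=G4|G3=1|1=1 G3=NOT G1=NOT 0=1 G4=G0|G2=1|0=1 -> 10111
Step 2: G0=NOT G2=NOT 1=0 G1=NOT G0=NOT 1=0 G2=G4|G3=1|1=1 G3=NOT G1=NOT 0=1 G4=G0|G2=1|1=1 -> 00111
Step 3: G0=NOT G2=NOT 1=0 G1=NOT G0=NOT 0=1 G2=G4|G3=1|1=1 G3=NOT G1=NOT 0=1 G4=G0|G2=0|1=1 -> 01111
Step 4: G0=NOT G2=NOT 1=0 G1=NOT G0=NOT 0=1 G2=G4|G3=1|1=1 G3=NOT G1=NOT 1=0 G4=G0|G2=0|1=1 -> 01101
Step 5: G0=NOT G2=NOT 1=0 G1=NOT G0=NOT 0=1 G2=G4|G3=1|0=1 G3=NOT G1=NOT 1=0 G4=G0|G2=0|1=1 -> 01101

01101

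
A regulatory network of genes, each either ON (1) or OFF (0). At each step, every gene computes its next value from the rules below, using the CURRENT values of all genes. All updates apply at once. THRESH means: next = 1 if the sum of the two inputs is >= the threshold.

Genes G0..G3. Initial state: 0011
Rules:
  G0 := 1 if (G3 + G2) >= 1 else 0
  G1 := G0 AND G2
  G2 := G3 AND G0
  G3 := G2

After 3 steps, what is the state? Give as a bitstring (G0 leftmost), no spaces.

Step 1: G0=(1+1>=1)=1 G1=G0&G2=0&1=0 G2=G3&G0=1&0=0 G3=G2=1 -> 1001
Step 2: G0=(1+0>=1)=1 G1=G0&G2=1&0=0 G2=G3&G0=1&1=1 G3=G2=0 -> 1010
Step 3: G0=(0+1>=1)=1 G1=G0&G2=1&1=1 G2=G3&G0=0&1=0 G3=G2=1 -> 1101

1101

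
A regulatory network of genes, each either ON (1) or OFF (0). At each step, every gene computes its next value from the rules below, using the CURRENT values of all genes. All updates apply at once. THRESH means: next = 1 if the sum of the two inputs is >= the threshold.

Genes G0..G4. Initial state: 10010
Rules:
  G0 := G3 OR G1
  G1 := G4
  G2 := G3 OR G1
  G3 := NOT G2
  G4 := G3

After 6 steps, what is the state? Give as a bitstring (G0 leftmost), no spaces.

Step 1: G0=G3|G1=1|0=1 G1=G4=0 G2=G3|G1=1|0=1 G3=NOT G2=NOT 0=1 G4=G3=1 -> 10111
Step 2: G0=G3|G1=1|0=1 G1=G4=1 G2=G3|G1=1|0=1 G3=NOT G2=NOT 1=0 G4=G3=1 -> 11101
Step 3: G0=G3|G1=0|1=1 G1=G4=1 G2=G3|G1=0|1=1 G3=NOT G2=NOT 1=0 G4=G3=0 -> 11100
Step 4: G0=G3|G1=0|1=1 G1=G4=0 G2=G3|G1=0|1=1 G3=NOT G2=NOT 1=0 G4=G3=0 -> 10100
Step 5: G0=G3|G1=0|0=0 G1=G4=0 G2=G3|G1=0|0=0 G3=NOT G2=NOT 1=0 G4=G3=0 -> 00000
Step 6: G0=G3|G1=0|0=0 G1=G4=0 G2=G3|G1=0|0=0 G3=NOT G2=NOT 0=1 G4=G3=0 -> 00010

00010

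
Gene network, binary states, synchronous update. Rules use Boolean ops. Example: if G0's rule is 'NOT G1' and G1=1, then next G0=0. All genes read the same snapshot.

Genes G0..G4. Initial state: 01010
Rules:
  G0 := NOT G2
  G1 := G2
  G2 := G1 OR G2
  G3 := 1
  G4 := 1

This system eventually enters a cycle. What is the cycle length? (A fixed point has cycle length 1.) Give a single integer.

Step 0: 01010
Step 1: G0=NOT G2=NOT 0=1 G1=G2=0 G2=G1|G2=1|0=1 G3=1(const) G4=1(const) -> 10111
Step 2: G0=NOT G2=NOT 1=0 G1=G2=1 G2=G1|G2=0|1=1 G3=1(const) G4=1(const) -> 01111
Step 3: G0=NOT G2=NOT 1=0 G1=G2=1 G2=G1|G2=1|1=1 G3=1(const) G4=1(const) -> 01111
State from step 3 equals state from step 2 -> cycle length 1

Answer: 1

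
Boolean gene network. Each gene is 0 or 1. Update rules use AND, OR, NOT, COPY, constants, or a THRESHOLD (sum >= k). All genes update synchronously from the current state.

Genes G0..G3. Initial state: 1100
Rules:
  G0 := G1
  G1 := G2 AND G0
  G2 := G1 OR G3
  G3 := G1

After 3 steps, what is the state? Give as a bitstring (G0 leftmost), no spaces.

Step 1: G0=G1=1 G1=G2&G0=0&1=0 G2=G1|G3=1|0=1 G3=G1=1 -> 1011
Step 2: G0=G1=0 G1=G2&G0=1&1=1 G2=G1|G3=0|1=1 G3=G1=0 -> 0110
Step 3: G0=G1=1 G1=G2&G0=1&0=0 G2=G1|G3=1|0=1 G3=G1=1 -> 1011

1011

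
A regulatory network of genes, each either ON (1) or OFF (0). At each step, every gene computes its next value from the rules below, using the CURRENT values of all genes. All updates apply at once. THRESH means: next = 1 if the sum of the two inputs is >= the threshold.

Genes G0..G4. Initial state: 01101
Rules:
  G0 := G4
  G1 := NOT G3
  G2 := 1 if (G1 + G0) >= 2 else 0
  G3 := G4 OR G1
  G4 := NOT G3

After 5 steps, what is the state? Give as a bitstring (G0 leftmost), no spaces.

Step 1: G0=G4=1 G1=NOT G3=NOT 0=1 G2=(1+0>=2)=0 G3=G4|G1=1|1=1 G4=NOT G3=NOT 0=1 -> 11011
Step 2: G0=G4=1 G1=NOT G3=NOT 1=0 G2=(1+1>=2)=1 G3=G4|G1=1|1=1 G4=NOT G3=NOT 1=0 -> 10110
Step 3: G0=G4=0 G1=NOT G3=NOT 1=0 G2=(0+1>=2)=0 G3=G4|G1=0|0=0 G4=NOT G3=NOT 1=0 -> 00000
Step 4: G0=G4=0 G1=NOT G3=NOT 0=1 G2=(0+0>=2)=0 G3=G4|G1=0|0=0 G4=NOT G3=NOT 0=1 -> 01001
Step 5: G0=G4=1 G1=NOT G3=NOT 0=1 G2=(1+0>=2)=0 G3=G4|G1=1|1=1 G4=NOT G3=NOT 0=1 -> 11011

11011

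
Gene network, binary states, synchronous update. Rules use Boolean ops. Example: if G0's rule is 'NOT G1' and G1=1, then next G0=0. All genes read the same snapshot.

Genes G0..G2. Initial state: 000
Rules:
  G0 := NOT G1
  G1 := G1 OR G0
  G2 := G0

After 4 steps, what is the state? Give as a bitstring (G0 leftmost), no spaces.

Step 1: G0=NOT G1=NOT 0=1 G1=G1|G0=0|0=0 G2=G0=0 -> 100
Step 2: G0=NOT G1=NOT 0=1 G1=G1|G0=0|1=1 G2=G0=1 -> 111
Step 3: G0=NOT G1=NOT 1=0 G1=G1|G0=1|1=1 G2=G0=1 -> 011
Step 4: G0=NOT G1=NOT 1=0 G1=G1|G0=1|0=1 G2=G0=0 -> 010

010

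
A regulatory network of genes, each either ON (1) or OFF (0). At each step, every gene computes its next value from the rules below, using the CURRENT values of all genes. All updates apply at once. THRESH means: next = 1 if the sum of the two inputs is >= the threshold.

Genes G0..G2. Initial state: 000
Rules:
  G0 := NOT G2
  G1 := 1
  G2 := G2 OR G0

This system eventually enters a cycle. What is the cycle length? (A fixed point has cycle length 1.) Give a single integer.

Step 0: 000
Step 1: G0=NOT G2=NOT 0=1 G1=1(const) G2=G2|G0=0|0=0 -> 110
Step 2: G0=NOT G2=NOT 0=1 G1=1(const) G2=G2|G0=0|1=1 -> 111
Step 3: G0=NOT G2=NOT 1=0 G1=1(const) G2=G2|G0=1|1=1 -> 011
Step 4: G0=NOT G2=NOT 1=0 G1=1(const) G2=G2|G0=1|0=1 -> 011
State from step 4 equals state from step 3 -> cycle length 1

Answer: 1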